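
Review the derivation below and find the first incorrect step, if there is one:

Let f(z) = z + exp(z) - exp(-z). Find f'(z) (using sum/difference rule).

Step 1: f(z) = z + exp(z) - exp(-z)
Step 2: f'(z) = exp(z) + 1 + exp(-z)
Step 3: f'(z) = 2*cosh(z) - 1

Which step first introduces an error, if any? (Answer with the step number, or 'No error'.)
Step 3

Step 3 is incorrect due to a sign flip.
The step shows: 2*cosh(z) - 1
The correct value should be: 2*cosh(z) + 1

Explanation: The sign of one term was flipped: the term 1 was incorrectly written as -1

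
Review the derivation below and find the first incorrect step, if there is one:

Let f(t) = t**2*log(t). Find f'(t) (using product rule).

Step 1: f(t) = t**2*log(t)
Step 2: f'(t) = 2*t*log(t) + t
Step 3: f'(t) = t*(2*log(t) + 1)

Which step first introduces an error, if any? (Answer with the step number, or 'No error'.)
No error

All steps in this derivation are correct.
The final answer f'(t) = t*(2*log(t) + 1) is valid.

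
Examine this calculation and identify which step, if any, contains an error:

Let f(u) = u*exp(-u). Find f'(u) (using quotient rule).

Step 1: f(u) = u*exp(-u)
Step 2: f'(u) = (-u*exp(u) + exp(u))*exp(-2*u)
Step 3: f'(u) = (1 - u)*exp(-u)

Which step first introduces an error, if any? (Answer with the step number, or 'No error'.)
No error

All steps in this derivation are correct.
The final answer f'(u) = (1 - u)*exp(-u) is valid.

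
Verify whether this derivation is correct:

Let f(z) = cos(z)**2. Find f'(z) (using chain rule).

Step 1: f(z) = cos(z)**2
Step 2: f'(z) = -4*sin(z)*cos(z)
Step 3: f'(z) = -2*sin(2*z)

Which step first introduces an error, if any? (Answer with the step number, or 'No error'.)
Step 2

Step 2 is incorrect due to a wrong coefficient.
The step shows: -4*sin(z)*cos(z)
The correct value should be: -2*sin(z)*cos(z)

Explanation: The coefficient -2 was incorrectly written as -4: the term -2*sin(z)*cos(z) was incorrectly written as -4*sin(z)*cos(z)
The later steps are derived from this incorrect expression, so the error originates in Step 2.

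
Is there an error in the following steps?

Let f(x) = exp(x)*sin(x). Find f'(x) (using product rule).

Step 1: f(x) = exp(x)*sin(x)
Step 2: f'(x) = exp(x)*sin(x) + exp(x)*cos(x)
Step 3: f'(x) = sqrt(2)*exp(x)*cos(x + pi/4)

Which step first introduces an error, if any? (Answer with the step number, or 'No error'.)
Step 3

Step 3 is incorrect due to a wrong trig function.
The step shows: sqrt(2)*exp(x)*cos(x + pi/4)
The correct value should be: sqrt(2)*exp(x)*sin(x + pi/4)

Explanation: sin(x + pi/4) was incorrectly written as cos(x + pi/4): the term sqrt(2)*exp(x)*sin(x + pi/4) was incorrectly written as sqrt(2)*exp(x)*cos(x + pi/4)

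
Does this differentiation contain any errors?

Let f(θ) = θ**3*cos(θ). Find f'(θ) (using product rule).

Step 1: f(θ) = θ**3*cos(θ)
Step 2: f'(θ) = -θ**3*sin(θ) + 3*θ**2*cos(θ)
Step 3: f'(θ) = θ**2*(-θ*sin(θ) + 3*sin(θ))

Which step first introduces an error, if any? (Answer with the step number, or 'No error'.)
Step 3

Step 3 is incorrect due to a wrong trig function.
The step shows: θ**2*(-θ*sin(θ) + 3*sin(θ))
The correct value should be: θ**2*(-θ*sin(θ) + 3*cos(θ))

Explanation: cos(θ) was incorrectly written as sin(θ): the term θ**2*(-θ*sin(θ) + 3*cos(θ)) was incorrectly written as θ**2*(-θ*sin(θ) + 3*sin(θ))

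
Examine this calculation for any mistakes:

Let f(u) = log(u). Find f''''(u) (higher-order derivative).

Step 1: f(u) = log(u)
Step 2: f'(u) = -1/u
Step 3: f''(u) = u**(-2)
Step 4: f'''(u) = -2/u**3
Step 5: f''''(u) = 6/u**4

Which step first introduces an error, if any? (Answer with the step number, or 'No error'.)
Step 2

Step 2 is incorrect due to a sign flip.
The step shows: -1/u
The correct value should be: 1/u

Explanation: The sign of the whole expression was flipped: the term 1/u was incorrectly written as -1/u
The later steps are derived from this incorrect expression, so the error originates in Step 2.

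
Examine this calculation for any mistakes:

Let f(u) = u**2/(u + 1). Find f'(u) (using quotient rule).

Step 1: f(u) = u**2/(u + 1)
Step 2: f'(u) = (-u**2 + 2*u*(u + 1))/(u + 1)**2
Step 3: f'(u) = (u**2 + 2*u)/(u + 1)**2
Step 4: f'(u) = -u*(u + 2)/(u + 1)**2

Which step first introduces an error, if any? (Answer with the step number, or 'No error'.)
Step 4

Step 4 is incorrect due to a sign flip.
The step shows: -u*(u + 2)/(u + 1)**2
The correct value should be: u*(u + 2)/(u + 1)**2

Explanation: The sign of the whole expression was flipped: the term u*(u + 2)/(u + 1)**2 was incorrectly written as -u*(u + 2)/(u + 1)**2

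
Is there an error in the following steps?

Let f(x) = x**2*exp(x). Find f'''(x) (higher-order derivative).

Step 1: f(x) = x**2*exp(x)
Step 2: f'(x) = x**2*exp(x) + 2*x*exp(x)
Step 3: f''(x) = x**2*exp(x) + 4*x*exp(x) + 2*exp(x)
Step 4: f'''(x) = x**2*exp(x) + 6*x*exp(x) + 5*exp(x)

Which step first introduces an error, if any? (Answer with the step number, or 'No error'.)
Step 4

Step 4 is incorrect due to a wrong coefficient.
The step shows: x**2*exp(x) + 6*x*exp(x) + 5*exp(x)
The correct value should be: x**2*exp(x) + 6*x*exp(x) + 6*exp(x)

Explanation: The coefficient 6 was incorrectly written as 5: the term 6*exp(x) was incorrectly written as 5*exp(x)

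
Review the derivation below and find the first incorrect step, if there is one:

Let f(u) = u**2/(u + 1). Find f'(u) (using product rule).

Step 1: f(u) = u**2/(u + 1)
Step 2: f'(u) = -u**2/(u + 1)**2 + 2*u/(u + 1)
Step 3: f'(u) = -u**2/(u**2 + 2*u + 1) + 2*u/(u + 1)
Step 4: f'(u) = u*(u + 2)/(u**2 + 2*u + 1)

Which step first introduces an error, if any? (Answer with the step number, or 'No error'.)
No error

All steps in this derivation are correct.
The final answer f'(u) = u*(u + 2)/(u**2 + 2*u + 1) is valid.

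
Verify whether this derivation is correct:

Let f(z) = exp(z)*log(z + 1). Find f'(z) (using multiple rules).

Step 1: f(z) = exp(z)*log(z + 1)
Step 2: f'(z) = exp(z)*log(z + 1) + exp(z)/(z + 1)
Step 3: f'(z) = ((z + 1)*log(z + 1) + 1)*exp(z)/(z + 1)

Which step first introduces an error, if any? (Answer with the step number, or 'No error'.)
No error

All steps in this derivation are correct.
The final answer f'(z) = ((z + 1)*log(z + 1) + 1)*exp(z)/(z + 1) is valid.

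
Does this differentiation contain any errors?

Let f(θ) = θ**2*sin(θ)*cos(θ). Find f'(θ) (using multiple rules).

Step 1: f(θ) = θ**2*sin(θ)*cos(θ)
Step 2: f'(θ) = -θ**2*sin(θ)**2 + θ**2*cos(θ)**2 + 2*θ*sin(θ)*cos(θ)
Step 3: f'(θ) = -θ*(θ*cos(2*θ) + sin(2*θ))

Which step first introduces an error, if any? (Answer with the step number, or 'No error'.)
Step 3

Step 3 is incorrect due to a sign flip.
The step shows: -θ*(θ*cos(2*θ) + sin(2*θ))
The correct value should be: θ*(θ*cos(2*θ) + sin(2*θ))

Explanation: The sign of the whole expression was flipped: the term θ*(θ*cos(2*θ) + sin(2*θ)) was incorrectly written as -θ*(θ*cos(2*θ) + sin(2*θ))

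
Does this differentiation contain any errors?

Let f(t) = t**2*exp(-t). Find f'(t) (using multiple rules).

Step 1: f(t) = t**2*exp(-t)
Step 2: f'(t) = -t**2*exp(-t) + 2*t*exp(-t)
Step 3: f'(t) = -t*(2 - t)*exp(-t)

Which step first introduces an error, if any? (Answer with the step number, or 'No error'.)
Step 3

Step 3 is incorrect due to a sign flip.
The step shows: -t*(2 - t)*exp(-t)
The correct value should be: t*(2 - t)*exp(-t)

Explanation: The sign of the whole expression was flipped: the term t*(2 - t)*exp(-t) was incorrectly written as -t*(2 - t)*exp(-t)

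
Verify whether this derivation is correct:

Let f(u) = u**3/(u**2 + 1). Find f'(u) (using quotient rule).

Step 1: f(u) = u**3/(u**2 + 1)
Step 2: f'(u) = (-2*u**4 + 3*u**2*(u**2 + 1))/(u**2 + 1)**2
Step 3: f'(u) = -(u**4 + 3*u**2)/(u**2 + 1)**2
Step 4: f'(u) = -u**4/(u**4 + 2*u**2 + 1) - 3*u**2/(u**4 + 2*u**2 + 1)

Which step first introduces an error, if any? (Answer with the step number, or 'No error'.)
Step 3

Step 3 is incorrect due to a sign flip.
The step shows: -(u**4 + 3*u**2)/(u**2 + 1)**2
The correct value should be: (u**4 + 3*u**2)/(u**2 + 1)**2

Explanation: The sign of the whole expression was flipped: the term (u**4 + 3*u**2)/(u**2 + 1)**2 was incorrectly written as -(u**4 + 3*u**2)/(u**2 + 1)**2
The later steps are derived from this incorrect expression, so the error originates in Step 3.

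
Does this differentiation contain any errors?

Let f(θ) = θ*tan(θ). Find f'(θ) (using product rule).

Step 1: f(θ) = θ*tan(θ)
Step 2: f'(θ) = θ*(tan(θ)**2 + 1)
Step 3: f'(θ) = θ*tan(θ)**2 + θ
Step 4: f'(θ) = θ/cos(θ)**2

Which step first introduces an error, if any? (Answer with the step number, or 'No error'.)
Step 2

Step 2 is incorrect due to a dropped term.
The step shows: θ*(tan(θ)**2 + 1)
The correct value should be: θ*(tan(θ)**2 + 1) + tan(θ)

Explanation: A term was dropped: the term tan(θ) was incorrectly omitted
The later steps are derived from this incorrect expression, so the error originates in Step 2.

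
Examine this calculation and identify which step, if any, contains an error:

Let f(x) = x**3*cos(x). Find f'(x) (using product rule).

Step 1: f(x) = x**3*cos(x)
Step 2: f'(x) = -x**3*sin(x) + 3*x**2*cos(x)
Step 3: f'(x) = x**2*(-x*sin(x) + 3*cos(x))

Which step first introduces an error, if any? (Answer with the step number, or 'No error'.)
No error

All steps in this derivation are correct.
The final answer f'(x) = x**2*(-x*sin(x) + 3*cos(x)) is valid.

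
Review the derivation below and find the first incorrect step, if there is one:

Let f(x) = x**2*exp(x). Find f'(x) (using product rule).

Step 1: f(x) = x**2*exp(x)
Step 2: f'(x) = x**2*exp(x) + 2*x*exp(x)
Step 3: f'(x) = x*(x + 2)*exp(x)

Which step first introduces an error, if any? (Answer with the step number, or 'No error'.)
No error

All steps in this derivation are correct.
The final answer f'(x) = x*(x + 2)*exp(x) is valid.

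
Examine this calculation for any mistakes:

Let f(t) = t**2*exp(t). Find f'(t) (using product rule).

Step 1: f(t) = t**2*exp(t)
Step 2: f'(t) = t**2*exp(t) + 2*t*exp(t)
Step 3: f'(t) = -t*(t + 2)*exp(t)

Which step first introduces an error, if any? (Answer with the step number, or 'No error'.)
Step 3

Step 3 is incorrect due to a sign flip.
The step shows: -t*(t + 2)*exp(t)
The correct value should be: t*(t + 2)*exp(t)

Explanation: The sign of the whole expression was flipped: the term t*(t + 2)*exp(t) was incorrectly written as -t*(t + 2)*exp(t)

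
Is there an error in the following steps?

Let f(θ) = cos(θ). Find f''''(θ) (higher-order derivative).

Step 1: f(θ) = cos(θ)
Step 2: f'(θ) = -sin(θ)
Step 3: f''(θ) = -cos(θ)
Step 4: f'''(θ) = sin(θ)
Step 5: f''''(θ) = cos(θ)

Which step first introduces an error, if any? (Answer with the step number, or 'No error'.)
No error

All steps in this derivation are correct.
The final answer f''''(θ) = cos(θ) is valid.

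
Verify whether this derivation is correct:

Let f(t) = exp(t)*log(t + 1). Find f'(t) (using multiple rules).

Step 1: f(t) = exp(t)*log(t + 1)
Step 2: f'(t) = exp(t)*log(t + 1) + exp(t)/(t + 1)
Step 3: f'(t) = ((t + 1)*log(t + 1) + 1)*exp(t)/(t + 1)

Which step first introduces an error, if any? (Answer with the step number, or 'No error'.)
No error

All steps in this derivation are correct.
The final answer f'(t) = ((t + 1)*log(t + 1) + 1)*exp(t)/(t + 1) is valid.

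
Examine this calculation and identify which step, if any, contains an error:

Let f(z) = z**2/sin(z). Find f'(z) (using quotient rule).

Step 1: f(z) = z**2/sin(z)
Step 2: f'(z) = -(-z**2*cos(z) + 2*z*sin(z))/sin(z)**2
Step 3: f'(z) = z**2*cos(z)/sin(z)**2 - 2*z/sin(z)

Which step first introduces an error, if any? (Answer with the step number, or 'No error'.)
Step 2

Step 2 is incorrect due to a sign flip.
The step shows: -(-z**2*cos(z) + 2*z*sin(z))/sin(z)**2
The correct value should be: (-z**2*cos(z) + 2*z*sin(z))/sin(z)**2

Explanation: The sign of the whole expression was flipped: the term (-z**2*cos(z) + 2*z*sin(z))/sin(z)**2 was incorrectly written as -(-z**2*cos(z) + 2*z*sin(z))/sin(z)**2
The later steps are derived from this incorrect expression, so the error originates in Step 2.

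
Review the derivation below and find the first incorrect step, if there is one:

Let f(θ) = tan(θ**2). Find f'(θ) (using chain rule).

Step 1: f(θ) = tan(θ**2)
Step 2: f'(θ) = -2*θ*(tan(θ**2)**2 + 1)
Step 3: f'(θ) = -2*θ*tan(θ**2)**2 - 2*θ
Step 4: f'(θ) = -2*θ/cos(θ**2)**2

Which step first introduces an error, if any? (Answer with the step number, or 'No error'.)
Step 2

Step 2 is incorrect due to a sign flip.
The step shows: -2*θ*(tan(θ**2)**2 + 1)
The correct value should be: 2*θ*(tan(θ**2)**2 + 1)

Explanation: The sign of the whole expression was flipped: the term 2*θ*(tan(θ**2)**2 + 1) was incorrectly written as -2*θ*(tan(θ**2)**2 + 1)
The later steps are derived from this incorrect expression, so the error originates in Step 2.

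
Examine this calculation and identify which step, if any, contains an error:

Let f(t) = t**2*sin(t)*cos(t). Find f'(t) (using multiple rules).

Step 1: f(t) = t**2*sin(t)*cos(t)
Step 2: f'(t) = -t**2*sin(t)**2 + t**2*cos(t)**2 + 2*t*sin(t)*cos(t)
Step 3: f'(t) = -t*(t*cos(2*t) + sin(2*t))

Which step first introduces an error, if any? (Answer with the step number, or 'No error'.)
Step 3

Step 3 is incorrect due to a sign flip.
The step shows: -t*(t*cos(2*t) + sin(2*t))
The correct value should be: t*(t*cos(2*t) + sin(2*t))

Explanation: The sign of the whole expression was flipped: the term t*(t*cos(2*t) + sin(2*t)) was incorrectly written as -t*(t*cos(2*t) + sin(2*t))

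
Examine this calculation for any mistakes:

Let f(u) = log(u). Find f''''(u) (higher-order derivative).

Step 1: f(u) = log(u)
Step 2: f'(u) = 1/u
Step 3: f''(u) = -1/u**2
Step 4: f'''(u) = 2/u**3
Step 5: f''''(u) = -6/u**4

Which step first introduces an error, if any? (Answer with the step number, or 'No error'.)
No error

All steps in this derivation are correct.
The final answer f''''(u) = -6/u**4 is valid.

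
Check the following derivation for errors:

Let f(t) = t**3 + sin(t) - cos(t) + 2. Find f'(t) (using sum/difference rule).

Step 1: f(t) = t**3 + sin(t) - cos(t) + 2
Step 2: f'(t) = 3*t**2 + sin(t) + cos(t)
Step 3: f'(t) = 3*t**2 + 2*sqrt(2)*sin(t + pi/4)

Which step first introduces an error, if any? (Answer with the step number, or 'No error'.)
Step 3

Step 3 is incorrect due to a wrong exponent.
The step shows: 3*t**2 + 2*sqrt(2)*sin(t + pi/4)
The correct value should be: 3*t**2 + sqrt(2)*sin(t + pi/4)

Explanation: The exponent 1/2 on 2 was incorrectly written as 3/2: the term sqrt(2)*sin(t + pi/4) was incorrectly written as 2*sqrt(2)*sin(t + pi/4)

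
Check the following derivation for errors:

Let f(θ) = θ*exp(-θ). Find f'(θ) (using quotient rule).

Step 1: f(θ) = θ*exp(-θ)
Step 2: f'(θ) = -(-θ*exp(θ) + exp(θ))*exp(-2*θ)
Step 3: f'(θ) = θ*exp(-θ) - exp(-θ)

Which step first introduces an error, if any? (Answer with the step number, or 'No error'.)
Step 2

Step 2 is incorrect due to a sign flip.
The step shows: -(-θ*exp(θ) + exp(θ))*exp(-2*θ)
The correct value should be: (-θ*exp(θ) + exp(θ))*exp(-2*θ)

Explanation: The sign of the whole expression was flipped: the term (-θ*exp(θ) + exp(θ))*exp(-2*θ) was incorrectly written as -(-θ*exp(θ) + exp(θ))*exp(-2*θ)
The later steps are derived from this incorrect expression, so the error originates in Step 2.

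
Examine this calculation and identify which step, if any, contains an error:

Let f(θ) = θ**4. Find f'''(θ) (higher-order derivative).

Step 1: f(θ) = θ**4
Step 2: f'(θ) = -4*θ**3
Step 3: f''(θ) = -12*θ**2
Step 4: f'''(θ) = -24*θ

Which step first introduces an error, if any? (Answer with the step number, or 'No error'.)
Step 2

Step 2 is incorrect due to a sign flip.
The step shows: -4*θ**3
The correct value should be: 4*θ**3

Explanation: The sign of the whole expression was flipped: the term 4*θ**3 was incorrectly written as -4*θ**3
The later steps are derived from this incorrect expression, so the error originates in Step 2.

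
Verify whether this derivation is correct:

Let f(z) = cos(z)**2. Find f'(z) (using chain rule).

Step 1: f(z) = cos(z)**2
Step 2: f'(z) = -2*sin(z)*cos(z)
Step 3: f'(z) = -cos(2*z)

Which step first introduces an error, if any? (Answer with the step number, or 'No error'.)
Step 3

Step 3 is incorrect due to a wrong trig function.
The step shows: -cos(2*z)
The correct value should be: -sin(2*z)

Explanation: sin(2*z) was incorrectly written as cos(2*z): the term -sin(2*z) was incorrectly written as -cos(2*z)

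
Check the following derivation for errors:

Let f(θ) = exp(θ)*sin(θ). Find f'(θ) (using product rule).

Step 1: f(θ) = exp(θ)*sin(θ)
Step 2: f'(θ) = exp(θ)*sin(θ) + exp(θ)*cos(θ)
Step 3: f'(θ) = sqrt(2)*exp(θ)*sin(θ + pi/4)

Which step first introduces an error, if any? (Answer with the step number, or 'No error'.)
No error

All steps in this derivation are correct.
The final answer f'(θ) = sqrt(2)*exp(θ)*sin(θ + pi/4) is valid.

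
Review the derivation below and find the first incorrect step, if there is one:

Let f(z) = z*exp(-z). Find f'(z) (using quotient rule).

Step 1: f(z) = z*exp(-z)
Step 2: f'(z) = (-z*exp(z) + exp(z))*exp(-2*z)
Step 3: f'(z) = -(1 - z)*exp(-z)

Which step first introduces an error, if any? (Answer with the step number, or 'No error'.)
Step 3

Step 3 is incorrect due to a sign flip.
The step shows: -(1 - z)*exp(-z)
The correct value should be: (1 - z)*exp(-z)

Explanation: The sign of the whole expression was flipped: the term (1 - z)*exp(-z) was incorrectly written as -(1 - z)*exp(-z)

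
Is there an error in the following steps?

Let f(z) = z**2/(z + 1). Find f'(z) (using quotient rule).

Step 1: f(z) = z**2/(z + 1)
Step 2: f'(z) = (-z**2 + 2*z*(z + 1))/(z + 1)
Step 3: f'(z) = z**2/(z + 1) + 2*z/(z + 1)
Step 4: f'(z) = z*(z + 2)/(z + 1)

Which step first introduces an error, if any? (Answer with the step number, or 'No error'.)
Step 2

Step 2 is incorrect due to a wrong exponent.
The step shows: (-z**2 + 2*z*(z + 1))/(z + 1)
The correct value should be: (-z**2 + 2*z*(z + 1))/(z + 1)**2

Explanation: The exponent -2 on z + 1 was incorrectly written as -1: the term (-z**2 + 2*z*(z + 1))/(z + 1)**2 was incorrectly written as (-z**2 + 2*z*(z + 1))/(z + 1)
The later steps are derived from this incorrect expression, so the error originates in Step 2.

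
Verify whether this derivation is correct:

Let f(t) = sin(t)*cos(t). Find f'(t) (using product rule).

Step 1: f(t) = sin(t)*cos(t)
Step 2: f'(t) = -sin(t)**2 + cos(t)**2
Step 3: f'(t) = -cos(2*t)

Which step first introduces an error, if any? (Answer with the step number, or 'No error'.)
Step 3

Step 3 is incorrect due to a sign flip.
The step shows: -cos(2*t)
The correct value should be: cos(2*t)

Explanation: The sign of the whole expression was flipped: the term cos(2*t) was incorrectly written as -cos(2*t)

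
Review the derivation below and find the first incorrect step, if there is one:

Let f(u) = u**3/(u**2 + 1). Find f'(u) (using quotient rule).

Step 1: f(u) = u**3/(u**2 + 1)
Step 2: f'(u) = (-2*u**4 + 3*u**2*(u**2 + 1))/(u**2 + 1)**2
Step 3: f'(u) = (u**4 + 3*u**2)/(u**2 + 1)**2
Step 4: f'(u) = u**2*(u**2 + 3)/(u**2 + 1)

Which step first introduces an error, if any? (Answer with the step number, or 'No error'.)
Step 4

Step 4 is incorrect due to a wrong exponent.
The step shows: u**2*(u**2 + 3)/(u**2 + 1)
The correct value should be: u**2*(u**2 + 3)/(u**2 + 1)**2

Explanation: The exponent -2 on u**2 + 1 was incorrectly written as -1: the term u**2*(u**2 + 3)/(u**2 + 1)**2 was incorrectly written as u**2*(u**2 + 3)/(u**2 + 1)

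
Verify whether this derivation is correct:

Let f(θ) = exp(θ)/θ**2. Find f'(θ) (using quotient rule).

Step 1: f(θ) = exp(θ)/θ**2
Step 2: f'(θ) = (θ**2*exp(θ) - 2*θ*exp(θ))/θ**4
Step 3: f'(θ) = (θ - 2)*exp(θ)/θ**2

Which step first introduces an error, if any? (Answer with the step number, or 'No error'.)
Step 3

Step 3 is incorrect due to a wrong exponent.
The step shows: (θ - 2)*exp(θ)/θ**2
The correct value should be: (θ - 2)*exp(θ)/θ**3

Explanation: The exponent -3 on θ was incorrectly written as -2: the term (θ - 2)*exp(θ)/θ**3 was incorrectly written as (θ - 2)*exp(θ)/θ**2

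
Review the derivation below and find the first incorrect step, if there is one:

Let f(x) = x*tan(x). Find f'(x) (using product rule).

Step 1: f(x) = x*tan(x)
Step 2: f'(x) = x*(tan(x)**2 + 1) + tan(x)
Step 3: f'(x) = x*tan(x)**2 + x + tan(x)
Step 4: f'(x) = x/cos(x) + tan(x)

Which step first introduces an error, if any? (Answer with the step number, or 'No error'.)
Step 4

Step 4 is incorrect due to a wrong exponent.
The step shows: x/cos(x) + tan(x)
The correct value should be: x/cos(x)**2 + tan(x)

Explanation: The exponent -2 on cos(x) was incorrectly written as -1: the term x/cos(x)**2 was incorrectly written as x/cos(x)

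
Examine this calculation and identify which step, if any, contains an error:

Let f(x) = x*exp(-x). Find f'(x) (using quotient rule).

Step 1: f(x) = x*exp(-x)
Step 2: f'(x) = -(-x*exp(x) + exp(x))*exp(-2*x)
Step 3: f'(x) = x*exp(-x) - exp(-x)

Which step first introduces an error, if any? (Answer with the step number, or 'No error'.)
Step 2

Step 2 is incorrect due to a sign flip.
The step shows: -(-x*exp(x) + exp(x))*exp(-2*x)
The correct value should be: (-x*exp(x) + exp(x))*exp(-2*x)

Explanation: The sign of the whole expression was flipped: the term (-x*exp(x) + exp(x))*exp(-2*x) was incorrectly written as -(-x*exp(x) + exp(x))*exp(-2*x)
The later steps are derived from this incorrect expression, so the error originates in Step 2.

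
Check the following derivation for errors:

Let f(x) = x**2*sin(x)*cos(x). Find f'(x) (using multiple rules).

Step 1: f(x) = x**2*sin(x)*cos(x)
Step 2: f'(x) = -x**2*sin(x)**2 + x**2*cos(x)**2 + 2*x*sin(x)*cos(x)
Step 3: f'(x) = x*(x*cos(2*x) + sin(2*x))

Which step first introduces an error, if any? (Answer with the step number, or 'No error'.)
No error

All steps in this derivation are correct.
The final answer f'(x) = x*(x*cos(2*x) + sin(2*x)) is valid.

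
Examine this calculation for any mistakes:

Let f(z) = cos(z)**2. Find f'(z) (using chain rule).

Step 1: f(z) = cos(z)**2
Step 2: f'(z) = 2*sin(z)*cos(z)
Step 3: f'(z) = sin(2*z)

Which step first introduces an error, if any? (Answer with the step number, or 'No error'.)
Step 2

Step 2 is incorrect due to a sign flip.
The step shows: 2*sin(z)*cos(z)
The correct value should be: -2*sin(z)*cos(z)

Explanation: The sign of the whole expression was flipped: the term -2*sin(z)*cos(z) was incorrectly written as 2*sin(z)*cos(z)
The later steps are derived from this incorrect expression, so the error originates in Step 2.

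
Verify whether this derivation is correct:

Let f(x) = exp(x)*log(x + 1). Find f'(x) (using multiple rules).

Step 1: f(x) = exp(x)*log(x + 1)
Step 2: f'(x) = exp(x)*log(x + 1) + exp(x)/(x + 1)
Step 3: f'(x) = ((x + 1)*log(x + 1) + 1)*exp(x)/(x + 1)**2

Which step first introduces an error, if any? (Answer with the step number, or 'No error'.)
Step 3

Step 3 is incorrect due to a wrong exponent.
The step shows: ((x + 1)*log(x + 1) + 1)*exp(x)/(x + 1)**2
The correct value should be: ((x + 1)*log(x + 1) + 1)*exp(x)/(x + 1)

Explanation: The exponent -1 on x + 1 was incorrectly written as -2: the term ((x + 1)*log(x + 1) + 1)*exp(x)/(x + 1) was incorrectly written as ((x + 1)*log(x + 1) + 1)*exp(x)/(x + 1)**2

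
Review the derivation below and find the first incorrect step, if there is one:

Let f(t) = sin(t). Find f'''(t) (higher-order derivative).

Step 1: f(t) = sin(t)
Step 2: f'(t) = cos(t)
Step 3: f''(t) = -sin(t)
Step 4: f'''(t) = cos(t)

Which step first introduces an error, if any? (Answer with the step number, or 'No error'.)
Step 4

Step 4 is incorrect due to a sign flip.
The step shows: cos(t)
The correct value should be: -cos(t)

Explanation: The sign of the whole expression was flipped: the term -cos(t) was incorrectly written as cos(t)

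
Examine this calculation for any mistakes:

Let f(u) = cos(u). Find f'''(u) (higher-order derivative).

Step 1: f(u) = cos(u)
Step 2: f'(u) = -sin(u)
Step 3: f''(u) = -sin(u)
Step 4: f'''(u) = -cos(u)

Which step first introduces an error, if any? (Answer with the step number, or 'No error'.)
Step 3

Step 3 is incorrect due to a wrong trig function.
The step shows: -sin(u)
The correct value should be: -cos(u)

Explanation: cos(u) was incorrectly written as sin(u): the term -cos(u) was incorrectly written as -sin(u)
The later steps are derived from this incorrect expression, so the error originates in Step 3.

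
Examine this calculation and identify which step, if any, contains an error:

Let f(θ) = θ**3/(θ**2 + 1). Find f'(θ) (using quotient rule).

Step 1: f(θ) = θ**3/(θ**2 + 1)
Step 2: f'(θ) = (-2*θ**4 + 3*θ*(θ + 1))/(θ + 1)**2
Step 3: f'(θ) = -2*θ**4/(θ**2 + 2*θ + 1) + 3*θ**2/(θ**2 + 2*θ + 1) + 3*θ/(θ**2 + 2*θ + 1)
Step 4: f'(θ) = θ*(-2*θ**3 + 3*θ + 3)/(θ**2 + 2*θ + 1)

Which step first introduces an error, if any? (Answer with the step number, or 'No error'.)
Step 2

Step 2 is incorrect due to a wrong exponent.
The step shows: (-2*θ**4 + 3*θ*(θ + 1))/(θ + 1)**2
The correct value should be: (-2*θ**4 + 3*θ**2*(θ**2 + 1))/(θ**2 + 1)**2

Explanation: The exponent 2 on θ was incorrectly written as 1: the term (-2*θ**4 + 3*θ**2*(θ**2 + 1))/(θ**2 + 1)**2 was incorrectly written as (-2*θ**4 + 3*θ*(θ + 1))/(θ + 1)**2
The later steps are derived from this incorrect expression, so the error originates in Step 2.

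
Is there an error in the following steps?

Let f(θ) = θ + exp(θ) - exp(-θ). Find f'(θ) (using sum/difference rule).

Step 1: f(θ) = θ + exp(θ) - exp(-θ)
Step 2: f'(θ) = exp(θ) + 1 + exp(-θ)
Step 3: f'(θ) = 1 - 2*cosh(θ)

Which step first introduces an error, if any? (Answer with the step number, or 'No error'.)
Step 3

Step 3 is incorrect due to a sign flip.
The step shows: 1 - 2*cosh(θ)
The correct value should be: 2*cosh(θ) + 1

Explanation: The sign of one term was flipped: the term 2*cosh(θ) was incorrectly written as -2*cosh(θ)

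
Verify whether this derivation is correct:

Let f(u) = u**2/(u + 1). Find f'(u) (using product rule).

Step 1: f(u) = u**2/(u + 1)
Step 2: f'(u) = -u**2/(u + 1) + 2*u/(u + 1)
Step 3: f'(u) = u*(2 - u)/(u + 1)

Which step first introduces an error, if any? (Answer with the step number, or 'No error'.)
Step 2

Step 2 is incorrect due to a wrong exponent.
The step shows: -u**2/(u + 1) + 2*u/(u + 1)
The correct value should be: -u**2/(u + 1)**2 + 2*u/(u + 1)

Explanation: The exponent -2 on u + 1 was incorrectly written as -1: the term -u**2/(u + 1)**2 was incorrectly written as -u**2/(u + 1)
The later steps are derived from this incorrect expression, so the error originates in Step 2.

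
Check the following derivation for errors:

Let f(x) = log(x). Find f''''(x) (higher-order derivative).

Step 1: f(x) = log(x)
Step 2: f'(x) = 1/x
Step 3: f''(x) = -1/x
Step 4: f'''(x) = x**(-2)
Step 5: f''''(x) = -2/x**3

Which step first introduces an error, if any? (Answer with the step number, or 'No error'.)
Step 3

Step 3 is incorrect due to a wrong exponent.
The step shows: -1/x
The correct value should be: -1/x**2

Explanation: The exponent -2 on x was incorrectly written as -1: the term -1/x**2 was incorrectly written as -1/x
The later steps are derived from this incorrect expression, so the error originates in Step 3.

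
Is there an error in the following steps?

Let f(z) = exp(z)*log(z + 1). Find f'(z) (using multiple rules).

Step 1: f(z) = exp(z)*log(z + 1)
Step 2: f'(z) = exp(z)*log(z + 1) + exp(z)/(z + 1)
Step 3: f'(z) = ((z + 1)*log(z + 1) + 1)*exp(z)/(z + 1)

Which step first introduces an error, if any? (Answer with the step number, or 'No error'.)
No error

All steps in this derivation are correct.
The final answer f'(z) = ((z + 1)*log(z + 1) + 1)*exp(z)/(z + 1) is valid.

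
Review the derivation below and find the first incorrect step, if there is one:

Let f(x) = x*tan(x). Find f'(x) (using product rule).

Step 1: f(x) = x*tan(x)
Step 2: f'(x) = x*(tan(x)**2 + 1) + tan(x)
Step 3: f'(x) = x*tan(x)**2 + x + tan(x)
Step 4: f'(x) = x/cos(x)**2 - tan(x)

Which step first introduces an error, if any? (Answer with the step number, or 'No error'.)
Step 4

Step 4 is incorrect due to a sign flip.
The step shows: x/cos(x)**2 - tan(x)
The correct value should be: x/cos(x)**2 + tan(x)

Explanation: The sign of one term was flipped: the term tan(x) was incorrectly written as -tan(x)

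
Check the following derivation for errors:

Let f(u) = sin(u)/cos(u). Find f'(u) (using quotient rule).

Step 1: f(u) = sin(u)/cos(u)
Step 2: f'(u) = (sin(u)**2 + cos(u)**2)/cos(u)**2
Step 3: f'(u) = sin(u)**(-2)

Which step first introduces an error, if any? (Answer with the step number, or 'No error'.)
Step 3

Step 3 is incorrect due to a wrong trig function.
The step shows: sin(u)**(-2)
The correct value should be: cos(u)**(-2)

Explanation: cos(u) was incorrectly written as sin(u): the term cos(u)**(-2) was incorrectly written as sin(u)**(-2)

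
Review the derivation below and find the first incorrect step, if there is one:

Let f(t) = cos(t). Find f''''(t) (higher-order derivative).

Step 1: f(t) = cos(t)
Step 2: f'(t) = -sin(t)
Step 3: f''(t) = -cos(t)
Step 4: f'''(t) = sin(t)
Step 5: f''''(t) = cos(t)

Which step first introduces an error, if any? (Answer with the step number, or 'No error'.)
No error

All steps in this derivation are correct.
The final answer f''''(t) = cos(t) is valid.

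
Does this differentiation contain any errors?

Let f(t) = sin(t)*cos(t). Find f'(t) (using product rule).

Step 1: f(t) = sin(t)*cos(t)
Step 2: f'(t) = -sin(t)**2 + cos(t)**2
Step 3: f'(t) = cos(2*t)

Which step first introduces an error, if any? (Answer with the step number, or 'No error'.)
No error

All steps in this derivation are correct.
The final answer f'(t) = cos(2*t) is valid.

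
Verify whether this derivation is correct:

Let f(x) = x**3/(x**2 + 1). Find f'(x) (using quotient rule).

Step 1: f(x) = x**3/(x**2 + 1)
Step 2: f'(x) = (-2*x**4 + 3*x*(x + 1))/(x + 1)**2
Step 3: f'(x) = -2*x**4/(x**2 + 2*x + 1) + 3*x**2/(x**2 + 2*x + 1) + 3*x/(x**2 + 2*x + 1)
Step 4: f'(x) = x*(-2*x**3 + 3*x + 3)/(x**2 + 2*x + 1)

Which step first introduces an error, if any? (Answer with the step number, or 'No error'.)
Step 2

Step 2 is incorrect due to a wrong exponent.
The step shows: (-2*x**4 + 3*x*(x + 1))/(x + 1)**2
The correct value should be: (-2*x**4 + 3*x**2*(x**2 + 1))/(x**2 + 1)**2

Explanation: The exponent 2 on x was incorrectly written as 1: the term (-2*x**4 + 3*x**2*(x**2 + 1))/(x**2 + 1)**2 was incorrectly written as (-2*x**4 + 3*x*(x + 1))/(x + 1)**2
The later steps are derived from this incorrect expression, so the error originates in Step 2.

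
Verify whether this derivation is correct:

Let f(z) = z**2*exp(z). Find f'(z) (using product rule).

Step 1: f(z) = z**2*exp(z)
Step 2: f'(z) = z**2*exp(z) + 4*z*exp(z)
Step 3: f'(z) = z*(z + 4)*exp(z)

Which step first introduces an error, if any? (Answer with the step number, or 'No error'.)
Step 2

Step 2 is incorrect due to a wrong coefficient.
The step shows: z**2*exp(z) + 4*z*exp(z)
The correct value should be: z**2*exp(z) + 2*z*exp(z)

Explanation: The coefficient 2 was incorrectly written as 4: the term 2*z*exp(z) was incorrectly written as 4*z*exp(z)
The later steps are derived from this incorrect expression, so the error originates in Step 2.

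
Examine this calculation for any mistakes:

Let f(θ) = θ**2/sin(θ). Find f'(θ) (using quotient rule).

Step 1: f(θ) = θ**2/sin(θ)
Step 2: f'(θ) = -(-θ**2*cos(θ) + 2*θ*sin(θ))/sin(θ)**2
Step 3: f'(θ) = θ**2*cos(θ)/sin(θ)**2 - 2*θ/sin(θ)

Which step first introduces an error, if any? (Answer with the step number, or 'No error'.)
Step 2

Step 2 is incorrect due to a sign flip.
The step shows: -(-θ**2*cos(θ) + 2*θ*sin(θ))/sin(θ)**2
The correct value should be: (-θ**2*cos(θ) + 2*θ*sin(θ))/sin(θ)**2

Explanation: The sign of the whole expression was flipped: the term (-θ**2*cos(θ) + 2*θ*sin(θ))/sin(θ)**2 was incorrectly written as -(-θ**2*cos(θ) + 2*θ*sin(θ))/sin(θ)**2
The later steps are derived from this incorrect expression, so the error originates in Step 2.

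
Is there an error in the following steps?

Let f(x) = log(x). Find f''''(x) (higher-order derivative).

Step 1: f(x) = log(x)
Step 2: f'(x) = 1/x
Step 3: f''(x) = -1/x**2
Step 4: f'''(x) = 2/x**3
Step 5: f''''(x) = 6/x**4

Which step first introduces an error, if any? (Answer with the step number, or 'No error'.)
Step 5

Step 5 is incorrect due to a sign flip.
The step shows: 6/x**4
The correct value should be: -6/x**4

Explanation: The sign of the whole expression was flipped: the term -6/x**4 was incorrectly written as 6/x**4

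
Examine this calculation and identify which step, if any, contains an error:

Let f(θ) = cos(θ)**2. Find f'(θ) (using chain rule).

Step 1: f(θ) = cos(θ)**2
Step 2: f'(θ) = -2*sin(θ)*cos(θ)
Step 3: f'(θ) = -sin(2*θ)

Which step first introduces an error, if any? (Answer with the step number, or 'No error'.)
No error

All steps in this derivation are correct.
The final answer f'(θ) = -sin(2*θ) is valid.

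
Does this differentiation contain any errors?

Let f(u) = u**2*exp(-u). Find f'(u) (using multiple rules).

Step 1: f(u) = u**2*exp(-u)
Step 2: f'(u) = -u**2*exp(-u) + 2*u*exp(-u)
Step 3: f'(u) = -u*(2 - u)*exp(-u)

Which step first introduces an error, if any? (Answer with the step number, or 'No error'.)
Step 3

Step 3 is incorrect due to a sign flip.
The step shows: -u*(2 - u)*exp(-u)
The correct value should be: u*(2 - u)*exp(-u)

Explanation: The sign of the whole expression was flipped: the term u*(2 - u)*exp(-u) was incorrectly written as -u*(2 - u)*exp(-u)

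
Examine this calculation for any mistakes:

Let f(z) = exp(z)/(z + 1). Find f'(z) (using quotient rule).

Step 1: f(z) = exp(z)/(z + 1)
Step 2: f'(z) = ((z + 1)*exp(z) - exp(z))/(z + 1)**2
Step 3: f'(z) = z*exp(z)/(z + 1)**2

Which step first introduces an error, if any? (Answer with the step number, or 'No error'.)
No error

All steps in this derivation are correct.
The final answer f'(z) = z*exp(z)/(z + 1)**2 is valid.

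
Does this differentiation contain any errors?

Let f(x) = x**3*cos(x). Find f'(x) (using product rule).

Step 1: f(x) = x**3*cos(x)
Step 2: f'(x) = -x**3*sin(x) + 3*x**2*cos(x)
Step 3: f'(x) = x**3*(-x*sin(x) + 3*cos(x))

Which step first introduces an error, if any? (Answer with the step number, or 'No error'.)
Step 3

Step 3 is incorrect due to a wrong exponent.
The step shows: x**3*(-x*sin(x) + 3*cos(x))
The correct value should be: x**2*(-x*sin(x) + 3*cos(x))

Explanation: The exponent 2 on x was incorrectly written as 3: the term x**2*(-x*sin(x) + 3*cos(x)) was incorrectly written as x**3*(-x*sin(x) + 3*cos(x))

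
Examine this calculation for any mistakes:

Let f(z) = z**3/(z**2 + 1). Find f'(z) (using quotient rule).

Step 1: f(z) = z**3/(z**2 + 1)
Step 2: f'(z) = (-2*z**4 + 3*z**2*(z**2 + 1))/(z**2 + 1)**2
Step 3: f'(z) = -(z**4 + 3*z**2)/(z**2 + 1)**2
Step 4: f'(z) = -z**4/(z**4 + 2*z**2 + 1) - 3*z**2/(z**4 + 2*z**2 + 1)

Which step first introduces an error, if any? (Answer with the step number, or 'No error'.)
Step 3

Step 3 is incorrect due to a sign flip.
The step shows: -(z**4 + 3*z**2)/(z**2 + 1)**2
The correct value should be: (z**4 + 3*z**2)/(z**2 + 1)**2

Explanation: The sign of the whole expression was flipped: the term (z**4 + 3*z**2)/(z**2 + 1)**2 was incorrectly written as -(z**4 + 3*z**2)/(z**2 + 1)**2
The later steps are derived from this incorrect expression, so the error originates in Step 3.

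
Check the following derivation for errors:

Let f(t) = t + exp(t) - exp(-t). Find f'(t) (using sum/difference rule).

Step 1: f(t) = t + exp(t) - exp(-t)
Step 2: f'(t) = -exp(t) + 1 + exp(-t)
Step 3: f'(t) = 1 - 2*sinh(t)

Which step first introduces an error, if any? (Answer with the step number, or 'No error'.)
Step 2

Step 2 is incorrect due to a sign flip.
The step shows: -exp(t) + 1 + exp(-t)
The correct value should be: exp(t) + 1 + exp(-t)

Explanation: The sign of one term was flipped: the term exp(t) was incorrectly written as -exp(t)
The later steps are derived from this incorrect expression, so the error originates in Step 2.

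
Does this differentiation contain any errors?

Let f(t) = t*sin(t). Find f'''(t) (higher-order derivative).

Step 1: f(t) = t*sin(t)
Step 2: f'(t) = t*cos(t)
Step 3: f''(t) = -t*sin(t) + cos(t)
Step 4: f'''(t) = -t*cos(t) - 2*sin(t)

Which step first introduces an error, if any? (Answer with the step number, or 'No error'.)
Step 2

Step 2 is incorrect due to a dropped term.
The step shows: t*cos(t)
The correct value should be: t*cos(t) + sin(t)

Explanation: A term was dropped: the term sin(t) was incorrectly omitted
The later steps are derived from this incorrect expression, so the error originates in Step 2.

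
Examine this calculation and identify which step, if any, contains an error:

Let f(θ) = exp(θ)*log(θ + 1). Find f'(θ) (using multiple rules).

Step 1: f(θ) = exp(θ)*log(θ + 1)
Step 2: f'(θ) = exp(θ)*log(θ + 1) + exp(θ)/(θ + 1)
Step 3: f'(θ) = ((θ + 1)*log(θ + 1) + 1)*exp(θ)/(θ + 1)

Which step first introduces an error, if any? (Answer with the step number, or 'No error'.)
No error

All steps in this derivation are correct.
The final answer f'(θ) = ((θ + 1)*log(θ + 1) + 1)*exp(θ)/(θ + 1) is valid.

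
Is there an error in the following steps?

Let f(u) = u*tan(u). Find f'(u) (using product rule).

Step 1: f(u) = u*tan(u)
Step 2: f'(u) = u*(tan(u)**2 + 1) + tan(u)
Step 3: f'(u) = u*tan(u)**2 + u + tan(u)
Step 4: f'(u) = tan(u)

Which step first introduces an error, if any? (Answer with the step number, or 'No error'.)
Step 4

Step 4 is incorrect due to a dropped term.
The step shows: tan(u)
The correct value should be: u/cos(u)**2 + tan(u)

Explanation: A term was dropped: the term u/cos(u)**2 was incorrectly omitted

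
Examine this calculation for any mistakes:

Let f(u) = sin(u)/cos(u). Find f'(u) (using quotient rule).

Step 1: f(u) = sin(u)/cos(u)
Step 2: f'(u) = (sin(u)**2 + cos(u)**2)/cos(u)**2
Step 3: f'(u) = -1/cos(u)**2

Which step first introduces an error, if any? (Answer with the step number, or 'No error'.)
Step 3

Step 3 is incorrect due to a sign flip.
The step shows: -1/cos(u)**2
The correct value should be: cos(u)**(-2)

Explanation: The sign of the whole expression was flipped: the term cos(u)**(-2) was incorrectly written as -1/cos(u)**2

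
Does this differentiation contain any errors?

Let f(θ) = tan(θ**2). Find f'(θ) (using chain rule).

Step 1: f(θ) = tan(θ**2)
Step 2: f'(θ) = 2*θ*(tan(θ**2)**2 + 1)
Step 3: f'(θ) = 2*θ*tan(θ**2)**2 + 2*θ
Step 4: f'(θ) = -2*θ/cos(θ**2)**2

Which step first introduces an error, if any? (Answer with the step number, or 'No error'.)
Step 4

Step 4 is incorrect due to a sign flip.
The step shows: -2*θ/cos(θ**2)**2
The correct value should be: 2*θ/cos(θ**2)**2

Explanation: The sign of the whole expression was flipped: the term 2*θ/cos(θ**2)**2 was incorrectly written as -2*θ/cos(θ**2)**2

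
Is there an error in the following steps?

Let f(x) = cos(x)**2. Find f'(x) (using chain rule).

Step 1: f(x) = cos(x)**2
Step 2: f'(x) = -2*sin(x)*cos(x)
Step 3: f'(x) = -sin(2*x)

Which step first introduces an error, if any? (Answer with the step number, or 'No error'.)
No error

All steps in this derivation are correct.
The final answer f'(x) = -sin(2*x) is valid.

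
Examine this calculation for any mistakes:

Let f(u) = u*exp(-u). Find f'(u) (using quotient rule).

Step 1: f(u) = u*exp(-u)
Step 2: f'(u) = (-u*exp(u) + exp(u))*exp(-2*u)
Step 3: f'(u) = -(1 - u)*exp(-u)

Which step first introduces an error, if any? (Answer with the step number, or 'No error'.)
Step 3

Step 3 is incorrect due to a sign flip.
The step shows: -(1 - u)*exp(-u)
The correct value should be: (1 - u)*exp(-u)

Explanation: The sign of the whole expression was flipped: the term (1 - u)*exp(-u) was incorrectly written as -(1 - u)*exp(-u)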